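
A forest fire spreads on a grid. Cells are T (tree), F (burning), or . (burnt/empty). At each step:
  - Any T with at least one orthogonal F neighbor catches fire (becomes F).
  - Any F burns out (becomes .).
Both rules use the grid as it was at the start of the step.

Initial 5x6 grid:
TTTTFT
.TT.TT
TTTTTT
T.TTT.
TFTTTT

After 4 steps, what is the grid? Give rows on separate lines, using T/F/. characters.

Step 1: 5 trees catch fire, 2 burn out
  TTTF.F
  .TT.FT
  TTTTTT
  T.TTT.
  F.FTTT
Step 2: 6 trees catch fire, 5 burn out
  TTF...
  .TT..F
  TTTTFT
  F.FTT.
  ...FTT
Step 3: 9 trees catch fire, 6 burn out
  TF....
  .TF...
  FTFF.F
  ...FF.
  ....FT
Step 4: 4 trees catch fire, 9 burn out
  F.....
  .F....
  .F....
  ......
  .....F

F.....
.F....
.F....
......
.....F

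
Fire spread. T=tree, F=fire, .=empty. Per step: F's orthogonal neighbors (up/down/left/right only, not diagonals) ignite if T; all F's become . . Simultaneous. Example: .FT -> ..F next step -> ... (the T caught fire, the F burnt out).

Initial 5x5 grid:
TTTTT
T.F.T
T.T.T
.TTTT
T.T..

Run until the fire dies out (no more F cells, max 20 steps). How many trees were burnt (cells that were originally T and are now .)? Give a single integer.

Step 1: +2 fires, +1 burnt (F count now 2)
Step 2: +3 fires, +2 burnt (F count now 3)
Step 3: +5 fires, +3 burnt (F count now 5)
Step 4: +3 fires, +5 burnt (F count now 3)
Step 5: +2 fires, +3 burnt (F count now 2)
Step 6: +0 fires, +2 burnt (F count now 0)
Fire out after step 6
Initially T: 16, now '.': 24
Total burnt (originally-T cells now '.'): 15

Answer: 15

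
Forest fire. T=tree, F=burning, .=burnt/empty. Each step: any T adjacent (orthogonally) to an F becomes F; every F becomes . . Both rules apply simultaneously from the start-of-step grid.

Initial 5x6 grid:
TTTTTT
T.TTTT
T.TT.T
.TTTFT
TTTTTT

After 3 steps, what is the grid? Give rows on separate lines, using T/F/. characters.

Step 1: 3 trees catch fire, 1 burn out
  TTTTTT
  T.TTTT
  T.TT.T
  .TTF.F
  TTTTFT
Step 2: 5 trees catch fire, 3 burn out
  TTTTTT
  T.TTTT
  T.TF.F
  .TF...
  TTTF.F
Step 3: 5 trees catch fire, 5 burn out
  TTTTTT
  T.TFTF
  T.F...
  .F....
  TTF...

TTTTTT
T.TFTF
T.F...
.F....
TTF...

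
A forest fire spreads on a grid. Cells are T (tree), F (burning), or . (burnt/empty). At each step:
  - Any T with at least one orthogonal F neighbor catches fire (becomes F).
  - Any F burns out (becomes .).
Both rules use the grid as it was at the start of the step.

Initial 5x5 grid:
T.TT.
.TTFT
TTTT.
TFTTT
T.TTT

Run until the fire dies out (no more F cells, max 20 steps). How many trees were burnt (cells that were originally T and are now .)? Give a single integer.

Answer: 17

Derivation:
Step 1: +7 fires, +2 burnt (F count now 7)
Step 2: +7 fires, +7 burnt (F count now 7)
Step 3: +2 fires, +7 burnt (F count now 2)
Step 4: +1 fires, +2 burnt (F count now 1)
Step 5: +0 fires, +1 burnt (F count now 0)
Fire out after step 5
Initially T: 18, now '.': 24
Total burnt (originally-T cells now '.'): 17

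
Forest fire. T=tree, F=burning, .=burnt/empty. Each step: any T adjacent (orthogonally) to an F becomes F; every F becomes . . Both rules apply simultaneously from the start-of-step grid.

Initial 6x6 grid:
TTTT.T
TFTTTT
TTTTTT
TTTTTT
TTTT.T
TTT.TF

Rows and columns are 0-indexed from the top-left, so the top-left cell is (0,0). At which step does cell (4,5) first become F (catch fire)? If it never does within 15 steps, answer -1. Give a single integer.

Step 1: cell (4,5)='F' (+6 fires, +2 burnt)
  -> target ignites at step 1
Step 2: cell (4,5)='.' (+7 fires, +6 burnt)
Step 3: cell (4,5)='.' (+8 fires, +7 burnt)
Step 4: cell (4,5)='.' (+6 fires, +8 burnt)
Step 5: cell (4,5)='.' (+4 fires, +6 burnt)
Step 6: cell (4,5)='.' (+0 fires, +4 burnt)
  fire out at step 6

1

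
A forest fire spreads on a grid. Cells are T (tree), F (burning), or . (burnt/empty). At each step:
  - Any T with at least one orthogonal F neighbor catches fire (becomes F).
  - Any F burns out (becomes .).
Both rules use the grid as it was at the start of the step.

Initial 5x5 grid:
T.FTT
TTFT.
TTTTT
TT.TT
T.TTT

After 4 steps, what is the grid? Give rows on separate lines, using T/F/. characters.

Step 1: 4 trees catch fire, 2 burn out
  T..FT
  TF.F.
  TTFTT
  TT.TT
  T.TTT
Step 2: 4 trees catch fire, 4 burn out
  T...F
  F....
  TF.FT
  TT.TT
  T.TTT
Step 3: 5 trees catch fire, 4 burn out
  F....
  .....
  F...F
  TF.FT
  T.TTT
Step 4: 3 trees catch fire, 5 burn out
  .....
  .....
  .....
  F...F
  T.TFT

.....
.....
.....
F...F
T.TFT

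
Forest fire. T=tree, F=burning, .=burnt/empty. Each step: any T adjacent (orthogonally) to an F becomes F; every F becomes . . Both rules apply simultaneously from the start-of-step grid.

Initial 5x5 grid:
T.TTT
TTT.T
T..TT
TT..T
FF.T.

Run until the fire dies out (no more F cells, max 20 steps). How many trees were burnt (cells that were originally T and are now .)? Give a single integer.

Step 1: +2 fires, +2 burnt (F count now 2)
Step 2: +1 fires, +2 burnt (F count now 1)
Step 3: +1 fires, +1 burnt (F count now 1)
Step 4: +2 fires, +1 burnt (F count now 2)
Step 5: +1 fires, +2 burnt (F count now 1)
Step 6: +1 fires, +1 burnt (F count now 1)
Step 7: +1 fires, +1 burnt (F count now 1)
Step 8: +1 fires, +1 burnt (F count now 1)
Step 9: +1 fires, +1 burnt (F count now 1)
Step 10: +1 fires, +1 burnt (F count now 1)
Step 11: +2 fires, +1 burnt (F count now 2)
Step 12: +0 fires, +2 burnt (F count now 0)
Fire out after step 12
Initially T: 15, now '.': 24
Total burnt (originally-T cells now '.'): 14

Answer: 14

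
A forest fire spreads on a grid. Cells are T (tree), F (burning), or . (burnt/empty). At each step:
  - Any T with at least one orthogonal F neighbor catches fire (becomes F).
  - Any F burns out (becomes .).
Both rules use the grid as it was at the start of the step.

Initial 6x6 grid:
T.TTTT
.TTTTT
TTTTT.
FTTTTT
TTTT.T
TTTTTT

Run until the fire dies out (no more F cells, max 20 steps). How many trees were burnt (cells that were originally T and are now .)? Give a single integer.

Answer: 30

Derivation:
Step 1: +3 fires, +1 burnt (F count now 3)
Step 2: +4 fires, +3 burnt (F count now 4)
Step 3: +5 fires, +4 burnt (F count now 5)
Step 4: +5 fires, +5 burnt (F count now 5)
Step 5: +5 fires, +5 burnt (F count now 5)
Step 6: +4 fires, +5 burnt (F count now 4)
Step 7: +3 fires, +4 burnt (F count now 3)
Step 8: +1 fires, +3 burnt (F count now 1)
Step 9: +0 fires, +1 burnt (F count now 0)
Fire out after step 9
Initially T: 31, now '.': 35
Total burnt (originally-T cells now '.'): 30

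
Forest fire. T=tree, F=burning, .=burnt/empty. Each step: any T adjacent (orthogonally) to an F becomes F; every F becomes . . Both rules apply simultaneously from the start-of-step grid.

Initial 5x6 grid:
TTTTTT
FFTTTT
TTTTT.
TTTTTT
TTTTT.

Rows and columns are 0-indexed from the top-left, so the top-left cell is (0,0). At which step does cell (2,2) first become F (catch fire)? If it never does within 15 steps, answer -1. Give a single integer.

Step 1: cell (2,2)='T' (+5 fires, +2 burnt)
Step 2: cell (2,2)='F' (+5 fires, +5 burnt)
  -> target ignites at step 2
Step 3: cell (2,2)='.' (+6 fires, +5 burnt)
Step 4: cell (2,2)='.' (+5 fires, +6 burnt)
Step 5: cell (2,2)='.' (+3 fires, +5 burnt)
Step 6: cell (2,2)='.' (+2 fires, +3 burnt)
Step 7: cell (2,2)='.' (+0 fires, +2 burnt)
  fire out at step 7

2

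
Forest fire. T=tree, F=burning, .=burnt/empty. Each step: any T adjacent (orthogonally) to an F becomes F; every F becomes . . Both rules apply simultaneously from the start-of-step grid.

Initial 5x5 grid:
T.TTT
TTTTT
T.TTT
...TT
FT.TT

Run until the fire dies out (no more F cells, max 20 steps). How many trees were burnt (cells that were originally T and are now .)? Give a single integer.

Answer: 1

Derivation:
Step 1: +1 fires, +1 burnt (F count now 1)
Step 2: +0 fires, +1 burnt (F count now 0)
Fire out after step 2
Initially T: 18, now '.': 8
Total burnt (originally-T cells now '.'): 1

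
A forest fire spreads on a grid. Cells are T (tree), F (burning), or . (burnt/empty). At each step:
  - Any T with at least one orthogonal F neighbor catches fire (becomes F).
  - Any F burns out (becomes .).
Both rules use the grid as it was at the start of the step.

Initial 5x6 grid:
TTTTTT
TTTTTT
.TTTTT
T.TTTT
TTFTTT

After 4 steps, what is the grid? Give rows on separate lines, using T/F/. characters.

Step 1: 3 trees catch fire, 1 burn out
  TTTTTT
  TTTTTT
  .TTTTT
  T.FTTT
  TF.FTT
Step 2: 4 trees catch fire, 3 burn out
  TTTTTT
  TTTTTT
  .TFTTT
  T..FTT
  F...FT
Step 3: 6 trees catch fire, 4 burn out
  TTTTTT
  TTFTTT
  .F.FTT
  F...FT
  .....F
Step 4: 5 trees catch fire, 6 burn out
  TTFTTT
  TF.FTT
  ....FT
  .....F
  ......

TTFTTT
TF.FTT
....FT
.....F
......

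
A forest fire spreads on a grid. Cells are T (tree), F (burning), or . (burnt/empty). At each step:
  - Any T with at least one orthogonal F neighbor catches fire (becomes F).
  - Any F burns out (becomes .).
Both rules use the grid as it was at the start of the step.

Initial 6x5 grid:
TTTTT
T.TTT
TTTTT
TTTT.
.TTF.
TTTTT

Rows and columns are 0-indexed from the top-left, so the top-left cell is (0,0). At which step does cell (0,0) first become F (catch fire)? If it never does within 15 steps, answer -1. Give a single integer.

Step 1: cell (0,0)='T' (+3 fires, +1 burnt)
Step 2: cell (0,0)='T' (+5 fires, +3 burnt)
Step 3: cell (0,0)='T' (+5 fires, +5 burnt)
Step 4: cell (0,0)='T' (+6 fires, +5 burnt)
Step 5: cell (0,0)='T' (+3 fires, +6 burnt)
Step 6: cell (0,0)='T' (+2 fires, +3 burnt)
Step 7: cell (0,0)='F' (+1 fires, +2 burnt)
  -> target ignites at step 7
Step 8: cell (0,0)='.' (+0 fires, +1 burnt)
  fire out at step 8

7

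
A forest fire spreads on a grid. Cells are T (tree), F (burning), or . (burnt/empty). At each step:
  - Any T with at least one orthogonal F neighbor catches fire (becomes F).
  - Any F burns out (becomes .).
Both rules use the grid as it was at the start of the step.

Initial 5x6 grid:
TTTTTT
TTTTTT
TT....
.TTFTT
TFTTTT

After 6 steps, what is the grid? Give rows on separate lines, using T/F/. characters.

Step 1: 6 trees catch fire, 2 burn out
  TTTTTT
  TTTTTT
  TT....
  .FF.FT
  F.FFTT
Step 2: 3 trees catch fire, 6 burn out
  TTTTTT
  TTTTTT
  TF....
  .....F
  ....FT
Step 3: 3 trees catch fire, 3 burn out
  TTTTTT
  TFTTTT
  F.....
  ......
  .....F
Step 4: 3 trees catch fire, 3 burn out
  TFTTTT
  F.FTTT
  ......
  ......
  ......
Step 5: 3 trees catch fire, 3 burn out
  F.FTTT
  ...FTT
  ......
  ......
  ......
Step 6: 2 trees catch fire, 3 burn out
  ...FTT
  ....FT
  ......
  ......
  ......

...FTT
....FT
......
......
......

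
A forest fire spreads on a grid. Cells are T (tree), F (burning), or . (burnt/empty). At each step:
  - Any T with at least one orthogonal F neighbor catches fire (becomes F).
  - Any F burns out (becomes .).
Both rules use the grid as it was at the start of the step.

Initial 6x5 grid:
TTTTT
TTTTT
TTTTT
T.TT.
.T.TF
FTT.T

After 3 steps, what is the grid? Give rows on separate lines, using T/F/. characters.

Step 1: 3 trees catch fire, 2 burn out
  TTTTT
  TTTTT
  TTTTT
  T.TT.
  .T.F.
  .FT.F
Step 2: 3 trees catch fire, 3 burn out
  TTTTT
  TTTTT
  TTTTT
  T.TF.
  .F...
  ..F..
Step 3: 2 trees catch fire, 3 burn out
  TTTTT
  TTTTT
  TTTFT
  T.F..
  .....
  .....

TTTTT
TTTTT
TTTFT
T.F..
.....
.....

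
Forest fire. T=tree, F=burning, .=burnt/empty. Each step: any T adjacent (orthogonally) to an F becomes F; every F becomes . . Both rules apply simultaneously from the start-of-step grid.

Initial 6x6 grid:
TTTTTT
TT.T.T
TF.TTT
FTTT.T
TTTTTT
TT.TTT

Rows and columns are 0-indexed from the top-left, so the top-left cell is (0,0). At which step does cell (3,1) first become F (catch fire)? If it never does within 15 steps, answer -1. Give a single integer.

Step 1: cell (3,1)='F' (+4 fires, +2 burnt)
  -> target ignites at step 1
Step 2: cell (3,1)='.' (+5 fires, +4 burnt)
Step 3: cell (3,1)='.' (+5 fires, +5 burnt)
Step 4: cell (3,1)='.' (+3 fires, +5 burnt)
Step 5: cell (3,1)='.' (+5 fires, +3 burnt)
Step 6: cell (3,1)='.' (+4 fires, +5 burnt)
Step 7: cell (3,1)='.' (+3 fires, +4 burnt)
Step 8: cell (3,1)='.' (+0 fires, +3 burnt)
  fire out at step 8

1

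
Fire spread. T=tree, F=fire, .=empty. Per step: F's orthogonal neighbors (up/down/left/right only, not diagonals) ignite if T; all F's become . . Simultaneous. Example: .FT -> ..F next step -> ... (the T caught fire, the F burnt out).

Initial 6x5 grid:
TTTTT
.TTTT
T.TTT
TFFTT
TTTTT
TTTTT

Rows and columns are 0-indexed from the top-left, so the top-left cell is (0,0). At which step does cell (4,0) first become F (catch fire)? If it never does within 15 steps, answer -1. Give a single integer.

Step 1: cell (4,0)='T' (+5 fires, +2 burnt)
Step 2: cell (4,0)='F' (+8 fires, +5 burnt)
  -> target ignites at step 2
Step 3: cell (4,0)='.' (+7 fires, +8 burnt)
Step 4: cell (4,0)='.' (+4 fires, +7 burnt)
Step 5: cell (4,0)='.' (+2 fires, +4 burnt)
Step 6: cell (4,0)='.' (+0 fires, +2 burnt)
  fire out at step 6

2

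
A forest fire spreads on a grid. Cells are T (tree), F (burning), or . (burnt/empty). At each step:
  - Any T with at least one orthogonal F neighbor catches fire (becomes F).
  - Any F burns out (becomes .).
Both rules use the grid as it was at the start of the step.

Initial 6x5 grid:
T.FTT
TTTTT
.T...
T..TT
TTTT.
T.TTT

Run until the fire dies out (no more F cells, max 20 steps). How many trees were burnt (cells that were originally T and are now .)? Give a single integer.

Answer: 9

Derivation:
Step 1: +2 fires, +1 burnt (F count now 2)
Step 2: +3 fires, +2 burnt (F count now 3)
Step 3: +3 fires, +3 burnt (F count now 3)
Step 4: +1 fires, +3 burnt (F count now 1)
Step 5: +0 fires, +1 burnt (F count now 0)
Fire out after step 5
Initially T: 20, now '.': 19
Total burnt (originally-T cells now '.'): 9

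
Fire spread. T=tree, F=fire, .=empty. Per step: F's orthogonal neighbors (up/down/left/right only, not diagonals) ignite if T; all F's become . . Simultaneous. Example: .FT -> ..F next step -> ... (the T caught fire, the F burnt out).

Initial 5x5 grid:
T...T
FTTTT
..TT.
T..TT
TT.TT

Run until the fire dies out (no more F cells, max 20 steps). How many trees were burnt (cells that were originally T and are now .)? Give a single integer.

Step 1: +2 fires, +1 burnt (F count now 2)
Step 2: +1 fires, +2 burnt (F count now 1)
Step 3: +2 fires, +1 burnt (F count now 2)
Step 4: +2 fires, +2 burnt (F count now 2)
Step 5: +2 fires, +2 burnt (F count now 2)
Step 6: +2 fires, +2 burnt (F count now 2)
Step 7: +1 fires, +2 burnt (F count now 1)
Step 8: +0 fires, +1 burnt (F count now 0)
Fire out after step 8
Initially T: 15, now '.': 22
Total burnt (originally-T cells now '.'): 12

Answer: 12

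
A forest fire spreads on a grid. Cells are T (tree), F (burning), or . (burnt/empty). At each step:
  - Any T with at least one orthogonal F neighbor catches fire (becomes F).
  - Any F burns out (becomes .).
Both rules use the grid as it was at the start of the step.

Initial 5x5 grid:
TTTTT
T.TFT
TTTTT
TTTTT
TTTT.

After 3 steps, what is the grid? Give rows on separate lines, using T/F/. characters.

Step 1: 4 trees catch fire, 1 burn out
  TTTFT
  T.F.F
  TTTFT
  TTTTT
  TTTT.
Step 2: 5 trees catch fire, 4 burn out
  TTF.F
  T....
  TTF.F
  TTTFT
  TTTT.
Step 3: 5 trees catch fire, 5 burn out
  TF...
  T....
  TF...
  TTF.F
  TTTF.

TF...
T....
TF...
TTF.F
TTTF.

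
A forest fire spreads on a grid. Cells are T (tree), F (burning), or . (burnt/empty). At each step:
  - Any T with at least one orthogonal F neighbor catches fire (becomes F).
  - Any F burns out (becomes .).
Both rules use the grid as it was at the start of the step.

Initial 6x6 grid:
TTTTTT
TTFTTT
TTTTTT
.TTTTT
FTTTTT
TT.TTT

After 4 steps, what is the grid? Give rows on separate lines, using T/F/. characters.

Step 1: 6 trees catch fire, 2 burn out
  TTFTTT
  TF.FTT
  TTFTTT
  .TTTTT
  .FTTTT
  FT.TTT
Step 2: 10 trees catch fire, 6 burn out
  TF.FTT
  F...FT
  TF.FTT
  .FFTTT
  ..FTTT
  .F.TTT
Step 3: 7 trees catch fire, 10 burn out
  F...FT
  .....F
  F...FT
  ...FTT
  ...FTT
  ...TTT
Step 4: 5 trees catch fire, 7 burn out
  .....F
  ......
  .....F
  ....FT
  ....FT
  ...FTT

.....F
......
.....F
....FT
....FT
...FTT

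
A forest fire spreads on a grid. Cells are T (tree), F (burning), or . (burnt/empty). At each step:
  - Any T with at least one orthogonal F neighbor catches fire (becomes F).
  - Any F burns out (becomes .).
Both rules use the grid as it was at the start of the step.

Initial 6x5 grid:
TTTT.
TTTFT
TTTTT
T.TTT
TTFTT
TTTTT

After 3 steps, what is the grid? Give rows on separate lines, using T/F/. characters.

Step 1: 8 trees catch fire, 2 burn out
  TTTF.
  TTF.F
  TTTFT
  T.FTT
  TF.FT
  TTFTT
Step 2: 9 trees catch fire, 8 burn out
  TTF..
  TF...
  TTF.F
  T..FT
  F...F
  TF.FT
Step 3: 7 trees catch fire, 9 burn out
  TF...
  F....
  TF...
  F...F
  .....
  F...F

TF...
F....
TF...
F...F
.....
F...F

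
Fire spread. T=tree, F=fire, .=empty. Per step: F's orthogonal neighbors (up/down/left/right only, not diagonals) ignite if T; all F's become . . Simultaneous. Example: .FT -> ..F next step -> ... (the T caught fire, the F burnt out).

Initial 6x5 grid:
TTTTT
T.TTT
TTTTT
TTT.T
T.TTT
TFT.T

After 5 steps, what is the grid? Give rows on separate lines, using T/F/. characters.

Step 1: 2 trees catch fire, 1 burn out
  TTTTT
  T.TTT
  TTTTT
  TTT.T
  T.TTT
  F.F.T
Step 2: 2 trees catch fire, 2 burn out
  TTTTT
  T.TTT
  TTTTT
  TTT.T
  F.FTT
  ....T
Step 3: 3 trees catch fire, 2 burn out
  TTTTT
  T.TTT
  TTTTT
  FTF.T
  ...FT
  ....T
Step 4: 4 trees catch fire, 3 burn out
  TTTTT
  T.TTT
  FTFTT
  .F..T
  ....F
  ....T
Step 5: 6 trees catch fire, 4 burn out
  TTTTT
  F.FTT
  .F.FT
  ....F
  .....
  ....F

TTTTT
F.FTT
.F.FT
....F
.....
....F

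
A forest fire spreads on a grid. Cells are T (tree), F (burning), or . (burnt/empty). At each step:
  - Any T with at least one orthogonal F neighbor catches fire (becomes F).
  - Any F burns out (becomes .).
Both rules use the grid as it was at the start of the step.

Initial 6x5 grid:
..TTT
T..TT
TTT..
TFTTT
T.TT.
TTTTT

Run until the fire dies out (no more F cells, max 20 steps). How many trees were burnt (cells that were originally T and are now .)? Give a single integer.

Answer: 16

Derivation:
Step 1: +3 fires, +1 burnt (F count now 3)
Step 2: +5 fires, +3 burnt (F count now 5)
Step 3: +5 fires, +5 burnt (F count now 5)
Step 4: +2 fires, +5 burnt (F count now 2)
Step 5: +1 fires, +2 burnt (F count now 1)
Step 6: +0 fires, +1 burnt (F count now 0)
Fire out after step 6
Initially T: 21, now '.': 25
Total burnt (originally-T cells now '.'): 16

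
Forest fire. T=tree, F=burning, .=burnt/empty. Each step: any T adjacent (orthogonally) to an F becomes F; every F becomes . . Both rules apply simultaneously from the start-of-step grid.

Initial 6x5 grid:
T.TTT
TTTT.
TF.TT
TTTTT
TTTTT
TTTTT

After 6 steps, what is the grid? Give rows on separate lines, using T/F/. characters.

Step 1: 3 trees catch fire, 1 burn out
  T.TTT
  TFTT.
  F..TT
  TFTTT
  TTTTT
  TTTTT
Step 2: 5 trees catch fire, 3 burn out
  T.TTT
  F.FT.
  ...TT
  F.FTT
  TFTTT
  TTTTT
Step 3: 7 trees catch fire, 5 burn out
  F.FTT
  ...F.
  ...TT
  ...FT
  F.FTT
  TFTTT
Step 4: 6 trees catch fire, 7 burn out
  ...FT
  .....
  ...FT
  ....F
  ...FT
  F.FTT
Step 5: 4 trees catch fire, 6 burn out
  ....F
  .....
  ....F
  .....
  ....F
  ...FT
Step 6: 1 trees catch fire, 4 burn out
  .....
  .....
  .....
  .....
  .....
  ....F

.....
.....
.....
.....
.....
....F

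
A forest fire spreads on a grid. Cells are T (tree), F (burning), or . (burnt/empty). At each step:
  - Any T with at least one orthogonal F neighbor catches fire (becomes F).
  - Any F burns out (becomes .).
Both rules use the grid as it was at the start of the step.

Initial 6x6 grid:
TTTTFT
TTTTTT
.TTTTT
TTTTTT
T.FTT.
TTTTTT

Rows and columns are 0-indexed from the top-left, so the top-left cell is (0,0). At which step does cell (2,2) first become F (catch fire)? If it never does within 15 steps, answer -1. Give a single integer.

Step 1: cell (2,2)='T' (+6 fires, +2 burnt)
Step 2: cell (2,2)='F' (+10 fires, +6 burnt)
  -> target ignites at step 2
Step 3: cell (2,2)='.' (+9 fires, +10 burnt)
Step 4: cell (2,2)='.' (+5 fires, +9 burnt)
Step 5: cell (2,2)='.' (+1 fires, +5 burnt)
Step 6: cell (2,2)='.' (+0 fires, +1 burnt)
  fire out at step 6

2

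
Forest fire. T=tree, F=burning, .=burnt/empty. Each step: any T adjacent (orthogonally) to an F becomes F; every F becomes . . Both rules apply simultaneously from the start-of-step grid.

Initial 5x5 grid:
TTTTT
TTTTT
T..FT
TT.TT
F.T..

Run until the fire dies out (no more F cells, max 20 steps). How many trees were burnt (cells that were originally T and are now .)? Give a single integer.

Step 1: +4 fires, +2 burnt (F count now 4)
Step 2: +6 fires, +4 burnt (F count now 6)
Step 3: +4 fires, +6 burnt (F count now 4)
Step 4: +2 fires, +4 burnt (F count now 2)
Step 5: +0 fires, +2 burnt (F count now 0)
Fire out after step 5
Initially T: 17, now '.': 24
Total burnt (originally-T cells now '.'): 16

Answer: 16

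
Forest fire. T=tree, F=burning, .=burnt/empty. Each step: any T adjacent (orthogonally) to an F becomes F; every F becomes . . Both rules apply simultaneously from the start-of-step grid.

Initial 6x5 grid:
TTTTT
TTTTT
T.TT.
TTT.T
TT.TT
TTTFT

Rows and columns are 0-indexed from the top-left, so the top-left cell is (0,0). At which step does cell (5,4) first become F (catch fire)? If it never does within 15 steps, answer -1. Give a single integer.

Step 1: cell (5,4)='F' (+3 fires, +1 burnt)
  -> target ignites at step 1
Step 2: cell (5,4)='.' (+2 fires, +3 burnt)
Step 3: cell (5,4)='.' (+3 fires, +2 burnt)
Step 4: cell (5,4)='.' (+2 fires, +3 burnt)
Step 5: cell (5,4)='.' (+2 fires, +2 burnt)
Step 6: cell (5,4)='.' (+2 fires, +2 burnt)
Step 7: cell (5,4)='.' (+3 fires, +2 burnt)
Step 8: cell (5,4)='.' (+4 fires, +3 burnt)
Step 9: cell (5,4)='.' (+3 fires, +4 burnt)
Step 10: cell (5,4)='.' (+1 fires, +3 burnt)
Step 11: cell (5,4)='.' (+0 fires, +1 burnt)
  fire out at step 11

1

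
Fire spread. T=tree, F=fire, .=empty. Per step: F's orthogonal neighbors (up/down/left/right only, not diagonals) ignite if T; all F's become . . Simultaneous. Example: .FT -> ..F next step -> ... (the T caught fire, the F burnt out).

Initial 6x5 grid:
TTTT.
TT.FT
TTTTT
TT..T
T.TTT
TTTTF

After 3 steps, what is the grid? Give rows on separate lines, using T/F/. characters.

Step 1: 5 trees catch fire, 2 burn out
  TTTF.
  TT..F
  TTTFT
  TT..T
  T.TTF
  TTTF.
Step 2: 6 trees catch fire, 5 burn out
  TTF..
  TT...
  TTF.F
  TT..F
  T.TF.
  TTF..
Step 3: 4 trees catch fire, 6 burn out
  TF...
  TT...
  TF...
  TT...
  T.F..
  TF...

TF...
TT...
TF...
TT...
T.F..
TF...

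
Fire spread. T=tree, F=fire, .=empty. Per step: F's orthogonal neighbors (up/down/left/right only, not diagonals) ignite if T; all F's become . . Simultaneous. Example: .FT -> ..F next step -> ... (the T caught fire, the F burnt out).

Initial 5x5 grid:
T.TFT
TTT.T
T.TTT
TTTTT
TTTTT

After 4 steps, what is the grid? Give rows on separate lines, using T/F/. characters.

Step 1: 2 trees catch fire, 1 burn out
  T.F.F
  TTT.T
  T.TTT
  TTTTT
  TTTTT
Step 2: 2 trees catch fire, 2 burn out
  T....
  TTF.F
  T.TTT
  TTTTT
  TTTTT
Step 3: 3 trees catch fire, 2 burn out
  T....
  TF...
  T.FTF
  TTTTT
  TTTTT
Step 4: 4 trees catch fire, 3 burn out
  T....
  F....
  T..F.
  TTFTF
  TTTTT

T....
F....
T..F.
TTFTF
TTTTT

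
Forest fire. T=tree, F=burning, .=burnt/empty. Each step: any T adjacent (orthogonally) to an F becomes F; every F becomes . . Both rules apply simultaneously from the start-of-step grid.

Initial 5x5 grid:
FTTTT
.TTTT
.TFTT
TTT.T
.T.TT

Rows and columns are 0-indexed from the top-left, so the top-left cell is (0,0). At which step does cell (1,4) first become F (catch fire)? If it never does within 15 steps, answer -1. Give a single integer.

Step 1: cell (1,4)='T' (+5 fires, +2 burnt)
Step 2: cell (1,4)='T' (+5 fires, +5 burnt)
Step 3: cell (1,4)='F' (+5 fires, +5 burnt)
  -> target ignites at step 3
Step 4: cell (1,4)='.' (+2 fires, +5 burnt)
Step 5: cell (1,4)='.' (+1 fires, +2 burnt)
Step 6: cell (1,4)='.' (+0 fires, +1 burnt)
  fire out at step 6

3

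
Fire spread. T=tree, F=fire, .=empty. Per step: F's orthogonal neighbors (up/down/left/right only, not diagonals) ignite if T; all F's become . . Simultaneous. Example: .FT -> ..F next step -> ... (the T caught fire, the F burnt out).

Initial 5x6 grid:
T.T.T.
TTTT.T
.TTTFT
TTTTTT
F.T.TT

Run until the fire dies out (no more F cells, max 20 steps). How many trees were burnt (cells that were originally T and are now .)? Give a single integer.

Answer: 20

Derivation:
Step 1: +4 fires, +2 burnt (F count now 4)
Step 2: +7 fires, +4 burnt (F count now 7)
Step 3: +4 fires, +7 burnt (F count now 4)
Step 4: +3 fires, +4 burnt (F count now 3)
Step 5: +1 fires, +3 burnt (F count now 1)
Step 6: +1 fires, +1 burnt (F count now 1)
Step 7: +0 fires, +1 burnt (F count now 0)
Fire out after step 7
Initially T: 21, now '.': 29
Total burnt (originally-T cells now '.'): 20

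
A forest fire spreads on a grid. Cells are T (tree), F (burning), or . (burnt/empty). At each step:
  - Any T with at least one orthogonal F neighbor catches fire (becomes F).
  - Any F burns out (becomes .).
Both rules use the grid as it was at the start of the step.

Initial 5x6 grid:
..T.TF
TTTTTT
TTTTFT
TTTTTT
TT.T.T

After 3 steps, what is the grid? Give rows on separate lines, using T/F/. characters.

Step 1: 6 trees catch fire, 2 burn out
  ..T.F.
  TTTTFF
  TTTF.F
  TTTTFT
  TT.T.T
Step 2: 4 trees catch fire, 6 burn out
  ..T...
  TTTF..
  TTF...
  TTTF.F
  TT.T.T
Step 3: 5 trees catch fire, 4 burn out
  ..T...
  TTF...
  TF....
  TTF...
  TT.F.F

..T...
TTF...
TF....
TTF...
TT.F.F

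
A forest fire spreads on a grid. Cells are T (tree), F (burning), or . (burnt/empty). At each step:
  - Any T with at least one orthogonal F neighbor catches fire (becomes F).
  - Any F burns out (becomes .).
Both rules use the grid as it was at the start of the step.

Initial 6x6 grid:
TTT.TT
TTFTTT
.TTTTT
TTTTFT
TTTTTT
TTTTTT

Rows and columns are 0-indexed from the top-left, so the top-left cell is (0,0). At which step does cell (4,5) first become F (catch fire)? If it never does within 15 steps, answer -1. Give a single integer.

Step 1: cell (4,5)='T' (+8 fires, +2 burnt)
Step 2: cell (4,5)='F' (+10 fires, +8 burnt)
  -> target ignites at step 2
Step 3: cell (4,5)='.' (+7 fires, +10 burnt)
Step 4: cell (4,5)='.' (+4 fires, +7 burnt)
Step 5: cell (4,5)='.' (+2 fires, +4 burnt)
Step 6: cell (4,5)='.' (+1 fires, +2 burnt)
Step 7: cell (4,5)='.' (+0 fires, +1 burnt)
  fire out at step 7

2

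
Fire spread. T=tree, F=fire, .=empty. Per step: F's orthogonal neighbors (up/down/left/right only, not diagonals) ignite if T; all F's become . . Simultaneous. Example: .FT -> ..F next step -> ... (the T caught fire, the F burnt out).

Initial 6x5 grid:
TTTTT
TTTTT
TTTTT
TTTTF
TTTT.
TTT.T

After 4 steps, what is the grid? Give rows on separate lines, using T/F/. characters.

Step 1: 2 trees catch fire, 1 burn out
  TTTTT
  TTTTT
  TTTTF
  TTTF.
  TTTT.
  TTT.T
Step 2: 4 trees catch fire, 2 burn out
  TTTTT
  TTTTF
  TTTF.
  TTF..
  TTTF.
  TTT.T
Step 3: 5 trees catch fire, 4 burn out
  TTTTF
  TTTF.
  TTF..
  TF...
  TTF..
  TTT.T
Step 4: 6 trees catch fire, 5 burn out
  TTTF.
  TTF..
  TF...
  F....
  TF...
  TTF.T

TTTF.
TTF..
TF...
F....
TF...
TTF.T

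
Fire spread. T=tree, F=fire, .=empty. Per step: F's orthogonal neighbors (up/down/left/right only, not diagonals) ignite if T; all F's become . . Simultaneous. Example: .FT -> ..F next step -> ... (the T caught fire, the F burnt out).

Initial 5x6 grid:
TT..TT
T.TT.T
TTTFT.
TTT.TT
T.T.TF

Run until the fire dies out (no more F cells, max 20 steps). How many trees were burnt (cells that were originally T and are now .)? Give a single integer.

Answer: 17

Derivation:
Step 1: +5 fires, +2 burnt (F count now 5)
Step 2: +4 fires, +5 burnt (F count now 4)
Step 3: +3 fires, +4 burnt (F count now 3)
Step 4: +2 fires, +3 burnt (F count now 2)
Step 5: +2 fires, +2 burnt (F count now 2)
Step 6: +1 fires, +2 burnt (F count now 1)
Step 7: +0 fires, +1 burnt (F count now 0)
Fire out after step 7
Initially T: 20, now '.': 27
Total burnt (originally-T cells now '.'): 17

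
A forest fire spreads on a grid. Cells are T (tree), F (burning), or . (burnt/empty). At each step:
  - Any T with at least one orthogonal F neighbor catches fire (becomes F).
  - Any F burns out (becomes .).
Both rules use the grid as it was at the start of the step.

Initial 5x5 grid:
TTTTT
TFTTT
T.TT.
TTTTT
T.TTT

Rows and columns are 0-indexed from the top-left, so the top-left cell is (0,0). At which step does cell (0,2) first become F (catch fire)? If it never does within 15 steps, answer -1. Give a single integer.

Step 1: cell (0,2)='T' (+3 fires, +1 burnt)
Step 2: cell (0,2)='F' (+5 fires, +3 burnt)
  -> target ignites at step 2
Step 3: cell (0,2)='.' (+5 fires, +5 burnt)
Step 4: cell (0,2)='.' (+5 fires, +5 burnt)
Step 5: cell (0,2)='.' (+2 fires, +5 burnt)
Step 6: cell (0,2)='.' (+1 fires, +2 burnt)
Step 7: cell (0,2)='.' (+0 fires, +1 burnt)
  fire out at step 7

2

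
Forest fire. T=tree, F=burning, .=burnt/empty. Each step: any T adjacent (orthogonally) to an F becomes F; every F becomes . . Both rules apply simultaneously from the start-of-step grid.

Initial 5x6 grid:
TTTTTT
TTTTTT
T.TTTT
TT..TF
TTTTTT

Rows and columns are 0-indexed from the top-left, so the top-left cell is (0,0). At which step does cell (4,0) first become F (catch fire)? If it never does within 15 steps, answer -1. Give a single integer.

Step 1: cell (4,0)='T' (+3 fires, +1 burnt)
Step 2: cell (4,0)='T' (+3 fires, +3 burnt)
Step 3: cell (4,0)='T' (+4 fires, +3 burnt)
Step 4: cell (4,0)='T' (+4 fires, +4 burnt)
Step 5: cell (4,0)='T' (+3 fires, +4 burnt)
Step 6: cell (4,0)='F' (+4 fires, +3 burnt)
  -> target ignites at step 6
Step 7: cell (4,0)='.' (+3 fires, +4 burnt)
Step 8: cell (4,0)='.' (+2 fires, +3 burnt)
Step 9: cell (4,0)='.' (+0 fires, +2 burnt)
  fire out at step 9

6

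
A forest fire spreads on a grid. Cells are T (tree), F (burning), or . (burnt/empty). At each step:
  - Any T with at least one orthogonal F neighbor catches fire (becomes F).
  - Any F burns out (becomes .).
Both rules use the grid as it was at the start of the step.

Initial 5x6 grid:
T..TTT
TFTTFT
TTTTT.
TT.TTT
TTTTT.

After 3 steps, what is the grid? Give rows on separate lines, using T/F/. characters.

Step 1: 7 trees catch fire, 2 burn out
  T..TFT
  F.FF.F
  TFTTF.
  TT.TTT
  TTTTT.
Step 2: 8 trees catch fire, 7 burn out
  F..F.F
  ......
  F.FF..
  TF.TFT
  TTTTT.
Step 3: 5 trees catch fire, 8 burn out
  ......
  ......
  ......
  F..F.F
  TFTTF.

......
......
......
F..F.F
TFTTF.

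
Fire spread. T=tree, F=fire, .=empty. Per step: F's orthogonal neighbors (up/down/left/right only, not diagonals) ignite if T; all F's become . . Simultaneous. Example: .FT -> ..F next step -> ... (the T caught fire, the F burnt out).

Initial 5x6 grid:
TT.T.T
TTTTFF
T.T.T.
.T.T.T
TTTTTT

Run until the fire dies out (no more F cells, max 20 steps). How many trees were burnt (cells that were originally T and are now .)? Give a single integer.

Answer: 11

Derivation:
Step 1: +3 fires, +2 burnt (F count now 3)
Step 2: +2 fires, +3 burnt (F count now 2)
Step 3: +2 fires, +2 burnt (F count now 2)
Step 4: +2 fires, +2 burnt (F count now 2)
Step 5: +2 fires, +2 burnt (F count now 2)
Step 6: +0 fires, +2 burnt (F count now 0)
Fire out after step 6
Initially T: 20, now '.': 21
Total burnt (originally-T cells now '.'): 11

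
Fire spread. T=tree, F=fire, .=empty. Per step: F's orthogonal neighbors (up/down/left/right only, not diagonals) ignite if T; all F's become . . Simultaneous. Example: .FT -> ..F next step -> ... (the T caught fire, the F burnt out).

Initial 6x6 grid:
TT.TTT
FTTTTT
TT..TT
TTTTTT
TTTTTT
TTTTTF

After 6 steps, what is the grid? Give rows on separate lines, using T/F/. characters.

Step 1: 5 trees catch fire, 2 burn out
  FT.TTT
  .FTTTT
  FT..TT
  TTTTTT
  TTTTTF
  TTTTF.
Step 2: 7 trees catch fire, 5 burn out
  .F.TTT
  ..FTTT
  .F..TT
  FTTTTF
  TTTTF.
  TTTF..
Step 3: 7 trees catch fire, 7 burn out
  ...TTT
  ...FTT
  ....TF
  .FTTF.
  FTTF..
  TTF...
Step 4: 10 trees catch fire, 7 burn out
  ...FTT
  ....FF
  ....F.
  ..FF..
  .FF...
  FF....
Step 5: 2 trees catch fire, 10 burn out
  ....FF
  ......
  ......
  ......
  ......
  ......
Step 6: 0 trees catch fire, 2 burn out
  ......
  ......
  ......
  ......
  ......
  ......

......
......
......
......
......
......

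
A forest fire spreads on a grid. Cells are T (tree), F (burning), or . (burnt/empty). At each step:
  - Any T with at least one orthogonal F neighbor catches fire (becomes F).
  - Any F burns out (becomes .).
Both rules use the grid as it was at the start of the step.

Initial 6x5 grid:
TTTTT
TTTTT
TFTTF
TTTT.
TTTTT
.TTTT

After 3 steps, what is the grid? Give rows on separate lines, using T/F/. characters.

Step 1: 6 trees catch fire, 2 burn out
  TTTTT
  TFTTF
  F.FF.
  TFTT.
  TTTTT
  .TTTT
Step 2: 9 trees catch fire, 6 burn out
  TFTTF
  F.FF.
  .....
  F.FF.
  TFTTT
  .TTTT
Step 3: 7 trees catch fire, 9 burn out
  F.FF.
  .....
  .....
  .....
  F.FFT
  .FTTT

F.FF.
.....
.....
.....
F.FFT
.FTTT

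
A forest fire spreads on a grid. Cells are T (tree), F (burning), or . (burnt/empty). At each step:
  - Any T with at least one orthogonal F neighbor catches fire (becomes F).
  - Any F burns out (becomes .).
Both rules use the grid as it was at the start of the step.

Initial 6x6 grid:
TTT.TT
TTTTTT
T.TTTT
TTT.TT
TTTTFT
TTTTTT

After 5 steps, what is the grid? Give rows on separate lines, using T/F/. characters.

Step 1: 4 trees catch fire, 1 burn out
  TTT.TT
  TTTTTT
  T.TTTT
  TTT.FT
  TTTF.F
  TTTTFT
Step 2: 5 trees catch fire, 4 burn out
  TTT.TT
  TTTTTT
  T.TTFT
  TTT..F
  TTF...
  TTTF.F
Step 3: 6 trees catch fire, 5 burn out
  TTT.TT
  TTTTFT
  T.TF.F
  TTF...
  TF....
  TTF...
Step 4: 7 trees catch fire, 6 burn out
  TTT.FT
  TTTF.F
  T.F...
  TF....
  F.....
  TF....
Step 5: 4 trees catch fire, 7 burn out
  TTT..F
  TTF...
  T.....
  F.....
  ......
  F.....

TTT..F
TTF...
T.....
F.....
......
F.....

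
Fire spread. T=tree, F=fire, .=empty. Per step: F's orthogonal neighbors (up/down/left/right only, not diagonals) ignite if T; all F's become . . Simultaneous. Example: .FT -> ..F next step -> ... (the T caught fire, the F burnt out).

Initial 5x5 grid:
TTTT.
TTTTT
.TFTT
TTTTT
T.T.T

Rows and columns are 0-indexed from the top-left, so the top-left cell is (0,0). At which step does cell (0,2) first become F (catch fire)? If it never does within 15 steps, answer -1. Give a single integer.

Step 1: cell (0,2)='T' (+4 fires, +1 burnt)
Step 2: cell (0,2)='F' (+7 fires, +4 burnt)
  -> target ignites at step 2
Step 3: cell (0,2)='.' (+6 fires, +7 burnt)
Step 4: cell (0,2)='.' (+3 fires, +6 burnt)
Step 5: cell (0,2)='.' (+0 fires, +3 burnt)
  fire out at step 5

2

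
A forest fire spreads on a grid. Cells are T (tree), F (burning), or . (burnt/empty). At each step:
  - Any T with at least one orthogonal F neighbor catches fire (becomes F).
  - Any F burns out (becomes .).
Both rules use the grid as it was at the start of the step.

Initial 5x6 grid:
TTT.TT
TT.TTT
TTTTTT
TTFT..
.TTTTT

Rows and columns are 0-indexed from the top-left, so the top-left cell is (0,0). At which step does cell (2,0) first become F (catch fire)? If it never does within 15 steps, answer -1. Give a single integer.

Step 1: cell (2,0)='T' (+4 fires, +1 burnt)
Step 2: cell (2,0)='T' (+5 fires, +4 burnt)
Step 3: cell (2,0)='F' (+5 fires, +5 burnt)
  -> target ignites at step 3
Step 4: cell (2,0)='.' (+5 fires, +5 burnt)
Step 5: cell (2,0)='.' (+4 fires, +5 burnt)
Step 6: cell (2,0)='.' (+1 fires, +4 burnt)
Step 7: cell (2,0)='.' (+0 fires, +1 burnt)
  fire out at step 7

3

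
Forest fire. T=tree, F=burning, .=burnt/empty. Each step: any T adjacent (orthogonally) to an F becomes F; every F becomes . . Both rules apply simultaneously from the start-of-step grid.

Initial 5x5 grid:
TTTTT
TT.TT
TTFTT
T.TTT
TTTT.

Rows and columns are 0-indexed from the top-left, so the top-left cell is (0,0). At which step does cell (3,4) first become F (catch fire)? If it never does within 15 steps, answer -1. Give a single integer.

Step 1: cell (3,4)='T' (+3 fires, +1 burnt)
Step 2: cell (3,4)='T' (+6 fires, +3 burnt)
Step 3: cell (3,4)='F' (+8 fires, +6 burnt)
  -> target ignites at step 3
Step 4: cell (3,4)='.' (+4 fires, +8 burnt)
Step 5: cell (3,4)='.' (+0 fires, +4 burnt)
  fire out at step 5

3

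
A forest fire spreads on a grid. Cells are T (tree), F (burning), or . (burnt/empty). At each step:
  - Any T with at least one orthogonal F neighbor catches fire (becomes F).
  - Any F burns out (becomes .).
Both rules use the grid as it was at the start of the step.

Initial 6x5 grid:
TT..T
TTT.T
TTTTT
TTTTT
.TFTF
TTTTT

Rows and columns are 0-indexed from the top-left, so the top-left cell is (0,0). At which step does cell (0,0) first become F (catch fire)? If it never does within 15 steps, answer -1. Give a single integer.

Step 1: cell (0,0)='T' (+6 fires, +2 burnt)
Step 2: cell (0,0)='T' (+6 fires, +6 burnt)
Step 3: cell (0,0)='T' (+6 fires, +6 burnt)
Step 4: cell (0,0)='T' (+3 fires, +6 burnt)
Step 5: cell (0,0)='T' (+2 fires, +3 burnt)
Step 6: cell (0,0)='F' (+1 fires, +2 burnt)
  -> target ignites at step 6
Step 7: cell (0,0)='.' (+0 fires, +1 burnt)
  fire out at step 7

6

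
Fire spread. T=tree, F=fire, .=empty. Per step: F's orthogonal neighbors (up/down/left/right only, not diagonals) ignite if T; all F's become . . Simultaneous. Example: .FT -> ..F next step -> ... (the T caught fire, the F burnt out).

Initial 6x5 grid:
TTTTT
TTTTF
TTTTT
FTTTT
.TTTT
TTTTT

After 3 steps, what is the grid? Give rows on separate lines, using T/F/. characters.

Step 1: 5 trees catch fire, 2 burn out
  TTTTF
  TTTF.
  FTTTF
  .FTTT
  .TTTT
  TTTTT
Step 2: 8 trees catch fire, 5 burn out
  TTTF.
  FTF..
  .FTF.
  ..FTF
  .FTTT
  TTTTT
Step 3: 8 trees catch fire, 8 burn out
  FTF..
  .F...
  ..F..
  ...F.
  ..FTF
  TFTTT

FTF..
.F...
..F..
...F.
..FTF
TFTTT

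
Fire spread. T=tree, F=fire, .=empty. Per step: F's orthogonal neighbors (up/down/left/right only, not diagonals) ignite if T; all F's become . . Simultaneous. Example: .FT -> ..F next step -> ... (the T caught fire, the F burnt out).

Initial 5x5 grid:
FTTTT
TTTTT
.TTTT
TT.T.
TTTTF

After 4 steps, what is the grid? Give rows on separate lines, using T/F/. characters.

Step 1: 3 trees catch fire, 2 burn out
  .FTTT
  FTTTT
  .TTTT
  TT.T.
  TTTF.
Step 2: 4 trees catch fire, 3 burn out
  ..FTT
  .FTTT
  .TTTT
  TT.F.
  TTF..
Step 3: 5 trees catch fire, 4 burn out
  ...FT
  ..FTT
  .FTFT
  TT...
  TF...
Step 4: 6 trees catch fire, 5 burn out
  ....F
  ...FT
  ..F.F
  TF...
  F....

....F
...FT
..F.F
TF...
F....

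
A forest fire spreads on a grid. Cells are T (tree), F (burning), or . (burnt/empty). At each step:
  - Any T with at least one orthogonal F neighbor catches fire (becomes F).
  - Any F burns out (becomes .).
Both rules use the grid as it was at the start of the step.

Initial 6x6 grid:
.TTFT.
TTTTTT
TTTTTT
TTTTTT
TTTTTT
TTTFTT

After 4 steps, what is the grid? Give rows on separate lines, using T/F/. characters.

Step 1: 6 trees catch fire, 2 burn out
  .TF.F.
  TTTFTT
  TTTTTT
  TTTTTT
  TTTFTT
  TTF.FT
Step 2: 9 trees catch fire, 6 burn out
  .F....
  TTF.FT
  TTTFTT
  TTTFTT
  TTF.FT
  TF...F
Step 3: 9 trees catch fire, 9 burn out
  ......
  TF...F
  TTF.FT
  TTF.FT
  TF...F
  F.....
Step 4: 6 trees catch fire, 9 burn out
  ......
  F.....
  TF...F
  TF...F
  F.....
  ......

......
F.....
TF...F
TF...F
F.....
......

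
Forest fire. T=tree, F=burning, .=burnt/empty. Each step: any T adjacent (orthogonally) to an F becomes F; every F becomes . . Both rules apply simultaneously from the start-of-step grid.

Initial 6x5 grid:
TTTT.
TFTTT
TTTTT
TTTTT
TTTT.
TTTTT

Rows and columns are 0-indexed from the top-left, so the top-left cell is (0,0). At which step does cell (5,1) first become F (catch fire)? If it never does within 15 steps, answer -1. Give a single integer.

Step 1: cell (5,1)='T' (+4 fires, +1 burnt)
Step 2: cell (5,1)='T' (+6 fires, +4 burnt)
Step 3: cell (5,1)='T' (+6 fires, +6 burnt)
Step 4: cell (5,1)='F' (+5 fires, +6 burnt)
  -> target ignites at step 4
Step 5: cell (5,1)='.' (+4 fires, +5 burnt)
Step 6: cell (5,1)='.' (+1 fires, +4 burnt)
Step 7: cell (5,1)='.' (+1 fires, +1 burnt)
Step 8: cell (5,1)='.' (+0 fires, +1 burnt)
  fire out at step 8

4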